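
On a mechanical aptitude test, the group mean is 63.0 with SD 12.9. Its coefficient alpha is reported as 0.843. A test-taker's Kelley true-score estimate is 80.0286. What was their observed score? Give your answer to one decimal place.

83.2

T̂ = ρX + (1 − ρ)μ  ⇒  X = (T̂ − (1 − ρ)μ) / ρ
X = (80.0286 − 0.157 × 63.0) / 0.843 = (80.0286 − 9.8910) / 0.843 = 70.1376 / 0.843 = 83.200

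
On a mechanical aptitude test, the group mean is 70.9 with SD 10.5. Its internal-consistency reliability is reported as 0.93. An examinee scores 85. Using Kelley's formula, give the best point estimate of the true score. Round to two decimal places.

84.01

T̂ = ρX + (1 − ρ)μ
  = 0.93 × 85 + 0.07 × 70.9
  = 79.05 + 4.963
  = 84.013
  ≈ 84.01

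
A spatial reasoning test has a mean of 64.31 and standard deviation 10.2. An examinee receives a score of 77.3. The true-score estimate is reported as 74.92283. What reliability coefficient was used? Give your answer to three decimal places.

T̂ = ρX + (1 − ρ)μ  ⇒  T̂ − μ = ρ(X − μ)
ρ = (T̂ − μ)/(X − μ) = (74.92283 − 64.31) / (77.3 − 64.31) = 10.61283 / 12.99 = 0.81700

0.817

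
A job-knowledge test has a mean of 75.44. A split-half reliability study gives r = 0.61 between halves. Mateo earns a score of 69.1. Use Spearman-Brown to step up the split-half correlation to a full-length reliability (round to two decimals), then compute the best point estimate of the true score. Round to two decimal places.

Spearman-Brown: ρ = 2r/(1 + r) = 2(0.61)/(1 + 0.61) = 1.220/1.61 = 0.7578 → 0.76
T̂ = 0.76(69.1) + 0.24(75.44) = 52.516 + 18.1056 = 70.622 → 70.62

70.62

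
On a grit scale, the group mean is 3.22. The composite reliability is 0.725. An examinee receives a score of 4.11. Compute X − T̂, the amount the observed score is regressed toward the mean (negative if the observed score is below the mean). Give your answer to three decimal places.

T̂ = ρX + (1 − ρ)μ
  = 0.725 × 4.11 + 0.275 × 3.22
  = 2.97975 + 0.88550
  = 3.86525
  ≈ 3.8653
X − T̂ = 4.11 − 3.8653 = 0.2447 → 0.245

0.245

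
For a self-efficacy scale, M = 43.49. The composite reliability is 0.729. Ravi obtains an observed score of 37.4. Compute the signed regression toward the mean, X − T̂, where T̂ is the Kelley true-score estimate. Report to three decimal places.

Kelley's formula gives T̂ = 0.729·37.4 + 0.271·43.49 = 27.2646 + 11.78579 = 39.05039.
X − T̂ = 37.4 − 39.0504 = -1.6504 → -1.650

-1.650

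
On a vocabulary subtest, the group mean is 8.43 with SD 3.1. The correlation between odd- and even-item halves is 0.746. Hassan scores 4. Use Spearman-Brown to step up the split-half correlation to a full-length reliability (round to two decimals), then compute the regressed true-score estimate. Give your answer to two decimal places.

Spearman-Brown: ρ = 2r/(1 + r) = 2(0.746)/(1 + 0.746) = 1.4920/1.746 = 0.8545 → 0.85
Regress the observed score toward the mean by the unreliability: T̂ = 0.85·4 + 0.15·8.43 = 3.40 + 1.2645 = 4.665.

4.66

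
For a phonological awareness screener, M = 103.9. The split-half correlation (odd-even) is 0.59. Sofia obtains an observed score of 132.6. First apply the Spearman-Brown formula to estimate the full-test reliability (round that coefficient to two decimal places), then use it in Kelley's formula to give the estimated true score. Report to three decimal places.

Spearman-Brown: ρ = 2r/(1 + r) = 2(0.59)/(1 + 0.59) = 1.180/1.59 = 0.7421 → 0.74
Regress the observed score toward the mean by the unreliability: T̂ = 0.74·132.6 + 0.26·103.9 = 98.124 + 27.014 = 125.1380.

125.138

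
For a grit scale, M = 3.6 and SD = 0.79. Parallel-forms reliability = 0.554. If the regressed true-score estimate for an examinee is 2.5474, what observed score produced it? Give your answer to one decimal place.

T̂ = ρX + (1 − ρ)μ  ⇒  X = (T̂ − (1 − ρ)μ) / ρ
X = (2.5474 − 0.446 × 3.6) / 0.554 = (2.5474 − 1.6056) / 0.554 = 0.9418 / 0.554 = 1.700

1.7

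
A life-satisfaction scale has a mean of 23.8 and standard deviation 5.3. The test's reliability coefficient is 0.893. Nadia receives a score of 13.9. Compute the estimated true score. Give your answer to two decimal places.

14.96

T̂ = ρX + (1 − ρ)μ
  = 0.893 × 13.9 + 0.107 × 23.8
  = 12.4127 + 2.5466
  = 14.959
  ≈ 14.96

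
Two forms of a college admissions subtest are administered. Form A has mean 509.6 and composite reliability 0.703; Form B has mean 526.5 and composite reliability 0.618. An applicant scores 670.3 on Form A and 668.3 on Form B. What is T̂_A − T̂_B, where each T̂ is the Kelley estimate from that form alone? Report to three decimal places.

8.440

T̂_A = 0.703(670.3) + 0.297(509.6) = 622.57210
T̂_B = 0.618(668.3) + 0.382(526.5) = 614.13240
T̂_A − T̂_B = 8.43970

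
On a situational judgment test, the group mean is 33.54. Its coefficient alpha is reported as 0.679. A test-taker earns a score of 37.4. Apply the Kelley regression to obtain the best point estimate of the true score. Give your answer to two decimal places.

36.16

T̂ = ρX + (1 − ρ)μ
  = 0.679 × 37.4 + 0.321 × 33.54
  = 25.3946 + 10.76634
  = 36.161
  ≈ 36.16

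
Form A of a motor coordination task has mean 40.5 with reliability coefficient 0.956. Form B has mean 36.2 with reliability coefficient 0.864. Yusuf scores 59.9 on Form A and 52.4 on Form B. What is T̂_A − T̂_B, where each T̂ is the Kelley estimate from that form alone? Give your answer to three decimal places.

8.850

T̂_A = 0.956(59.9) + 0.044(40.5) = 59.04640
T̂_B = 0.864(52.4) + 0.136(36.2) = 50.19680
T̂_A − T̂_B = 8.84960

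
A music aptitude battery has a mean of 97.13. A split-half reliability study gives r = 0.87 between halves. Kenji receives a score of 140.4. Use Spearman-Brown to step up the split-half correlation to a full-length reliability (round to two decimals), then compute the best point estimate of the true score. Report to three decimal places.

Spearman-Brown: ρ = 2r/(1 + r) = 2(0.87)/(1 + 0.87) = 1.740/1.87 = 0.9305 → 0.93
T̂ = ρX + (1 − ρ)μ
  = 0.93 × 140.4 + 0.07 × 97.13
  = 130.572 + 6.7991
  = 137.3711
  ≈ 137.371

137.371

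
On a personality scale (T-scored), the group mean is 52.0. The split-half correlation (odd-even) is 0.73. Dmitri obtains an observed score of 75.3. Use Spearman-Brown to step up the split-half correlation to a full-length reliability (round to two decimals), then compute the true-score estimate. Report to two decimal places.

Spearman-Brown: ρ = 2r/(1 + r) = 2(0.73)/(1 + 0.73) = 1.460/1.73 = 0.8439 → 0.84
T̂ = ρX + (1 − ρ)μ
  = 0.84 × 75.3 + 0.16 × 52.0
  = 63.252 + 8.320
  = 71.572
  ≈ 71.57

71.57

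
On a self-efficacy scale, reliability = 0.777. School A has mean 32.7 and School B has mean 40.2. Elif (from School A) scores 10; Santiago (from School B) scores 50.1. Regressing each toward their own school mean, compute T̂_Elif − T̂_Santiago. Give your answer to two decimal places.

T̂_Elif = 0.777(10) + 0.223(32.7) = 15.0621
T̂_Santiago = 0.777(50.1) + 0.223(40.2) = 47.8923
Difference = 15.0621 − 47.8923 = -32.8302

-32.83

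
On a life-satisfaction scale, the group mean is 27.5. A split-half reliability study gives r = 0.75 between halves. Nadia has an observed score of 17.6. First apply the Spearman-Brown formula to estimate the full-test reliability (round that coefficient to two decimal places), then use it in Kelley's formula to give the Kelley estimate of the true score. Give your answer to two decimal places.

18.99

Spearman-Brown: ρ = 2r/(1 + r) = 2(0.75)/(1 + 0.75) = 1.500/1.75 = 0.8571 → 0.86
T̂ = ρX + (1 − ρ)μ
  = 0.86 × 17.6 + 0.14 × 27.5
  = 15.136 + 3.850
  = 18.986
  ≈ 18.99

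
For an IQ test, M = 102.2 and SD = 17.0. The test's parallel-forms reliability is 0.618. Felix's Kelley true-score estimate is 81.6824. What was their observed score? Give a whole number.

69

T̂ = ρX + (1 − ρ)μ  ⇒  X = (T̂ − (1 − ρ)μ) / ρ
X = (81.6824 − 0.382 × 102.2) / 0.618 = (81.6824 − 39.0404) / 0.618 = 42.6420 / 0.618 = 69.00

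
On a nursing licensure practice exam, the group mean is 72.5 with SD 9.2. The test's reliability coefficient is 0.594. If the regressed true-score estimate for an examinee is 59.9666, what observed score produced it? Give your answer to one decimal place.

T̂ = ρX + (1 − ρ)μ  ⇒  X = (T̂ − (1 − ρ)μ) / ρ
X = (59.9666 − 0.406 × 72.5) / 0.594 = (59.9666 − 29.4350) / 0.594 = 30.5316 / 0.594 = 51.400

51.4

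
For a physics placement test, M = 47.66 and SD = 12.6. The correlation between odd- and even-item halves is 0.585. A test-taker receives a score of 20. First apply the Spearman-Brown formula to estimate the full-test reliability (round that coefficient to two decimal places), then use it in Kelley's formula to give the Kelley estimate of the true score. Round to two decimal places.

27.19

Spearman-Brown: ρ = 2r/(1 + r) = 2(0.585)/(1 + 0.585) = 1.1700/1.585 = 0.7382 → 0.74
T̂ = 0.74(20) + 0.26(47.66) = 14.80 + 12.3916 = 27.192 → 27.19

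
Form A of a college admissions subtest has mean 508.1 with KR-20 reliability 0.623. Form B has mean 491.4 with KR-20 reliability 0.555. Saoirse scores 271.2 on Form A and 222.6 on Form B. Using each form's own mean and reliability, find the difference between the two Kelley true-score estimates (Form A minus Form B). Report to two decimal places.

18.30

T̂_A = 0.623(271.2) + 0.377(508.1) = 360.5113
T̂_B = 0.555(222.6) + 0.445(491.4) = 342.2160
T̂_A − T̂_B = 18.2953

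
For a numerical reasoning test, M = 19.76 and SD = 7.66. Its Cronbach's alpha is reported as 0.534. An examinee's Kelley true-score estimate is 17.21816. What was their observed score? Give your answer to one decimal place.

T̂ = ρX + (1 − ρ)μ  ⇒  X = (T̂ − (1 − ρ)μ) / ρ
X = (17.21816 − 0.466 × 19.76) / 0.534 = (17.21816 − 9.20816) / 0.534 = 8.01000 / 0.534 = 15.000

15.0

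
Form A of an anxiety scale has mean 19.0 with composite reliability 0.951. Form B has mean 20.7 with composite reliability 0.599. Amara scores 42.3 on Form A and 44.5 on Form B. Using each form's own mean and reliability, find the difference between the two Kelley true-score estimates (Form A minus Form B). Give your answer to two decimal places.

T̂_A = 0.951(42.3) + 0.049(19.0) = 41.1583
T̂_B = 0.599(44.5) + 0.401(20.7) = 34.9562
T̂_A − T̂_B = 6.2021

6.20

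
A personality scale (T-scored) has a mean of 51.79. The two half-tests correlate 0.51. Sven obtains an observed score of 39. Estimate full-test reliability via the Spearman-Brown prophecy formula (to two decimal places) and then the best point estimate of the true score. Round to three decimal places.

Spearman-Brown: ρ = 2r/(1 + r) = 2(0.51)/(1 + 0.51) = 1.020/1.51 = 0.6755 → 0.68
T̂ = 0.68(39) + 0.32(51.79) = 26.52 + 16.5728 = 43.0928 → 43.093

43.093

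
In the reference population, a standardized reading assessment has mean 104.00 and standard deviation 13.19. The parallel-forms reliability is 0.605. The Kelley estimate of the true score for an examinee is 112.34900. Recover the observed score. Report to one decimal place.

T̂ = ρX + (1 − ρ)μ  ⇒  X = (T̂ − (1 − ρ)μ) / ρ
X = (112.34900 − 0.395 × 104.00) / 0.605 = (112.34900 − 41.08000) / 0.605 = 71.26900 / 0.605 = 117.800

117.8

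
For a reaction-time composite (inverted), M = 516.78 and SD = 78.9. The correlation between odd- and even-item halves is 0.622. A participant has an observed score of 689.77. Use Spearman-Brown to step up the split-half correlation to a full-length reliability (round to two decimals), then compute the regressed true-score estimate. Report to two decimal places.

649.98

Spearman-Brown: ρ = 2r/(1 + r) = 2(0.622)/(1 + 0.622) = 1.2440/1.622 = 0.7670 → 0.77
T̂ = ρX + (1 − ρ)μ
  = 0.77 × 689.77 + 0.23 × 516.78
  = 531.1229 + 118.8594
  = 649.982
  ≈ 649.98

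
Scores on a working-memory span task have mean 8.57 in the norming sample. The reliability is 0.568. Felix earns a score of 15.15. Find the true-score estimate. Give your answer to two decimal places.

12.31

Regress the observed score toward the mean by the unreliability: T̂ = 0.568·15.15 + 0.432·8.57 = 8.60520 + 3.70224 = 12.307.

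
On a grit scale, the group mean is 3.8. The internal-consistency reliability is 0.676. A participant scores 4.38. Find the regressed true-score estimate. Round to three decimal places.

4.192

T̂ = 0.676(4.38) + 0.324(3.8) = 2.96088 + 1.2312 = 4.1921 → 4.192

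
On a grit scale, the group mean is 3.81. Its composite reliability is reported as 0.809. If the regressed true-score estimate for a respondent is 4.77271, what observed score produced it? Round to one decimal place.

5.0

T̂ = ρX + (1 − ρ)μ  ⇒  X = (T̂ − (1 − ρ)μ) / ρ
X = (4.77271 − 0.191 × 3.81) / 0.809 = (4.77271 − 0.72771) / 0.809 = 4.04500 / 0.809 = 5.000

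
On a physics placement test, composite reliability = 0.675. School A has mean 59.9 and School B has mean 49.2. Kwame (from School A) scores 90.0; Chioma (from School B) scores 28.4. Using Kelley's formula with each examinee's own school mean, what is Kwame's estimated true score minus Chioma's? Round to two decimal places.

T̂_Kwame = 0.675(90.0) + 0.325(59.9) = 80.2175
T̂_Chioma = 0.675(28.4) + 0.325(49.2) = 35.1600
Difference = 80.2175 − 35.1600 = 45.0575

45.06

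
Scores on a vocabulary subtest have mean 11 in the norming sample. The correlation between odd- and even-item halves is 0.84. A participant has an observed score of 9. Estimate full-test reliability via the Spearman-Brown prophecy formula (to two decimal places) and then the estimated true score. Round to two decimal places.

Spearman-Brown: ρ = 2r/(1 + r) = 2(0.84)/(1 + 0.84) = 1.680/1.84 = 0.9130 → 0.91
T̂ = ρX + (1 − ρ)μ
  = 0.91 × 9 + 0.09 × 11
  = 8.19 + 0.99
  = 9.180
  ≈ 9.18

9.18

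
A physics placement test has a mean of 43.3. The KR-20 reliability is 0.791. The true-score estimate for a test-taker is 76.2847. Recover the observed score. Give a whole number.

T̂ = ρX + (1 − ρ)μ  ⇒  X = (T̂ − (1 − ρ)μ) / ρ
X = (76.2847 − 0.209 × 43.3) / 0.791 = (76.2847 − 9.0497) / 0.791 = 67.2350 / 0.791 = 85.00

85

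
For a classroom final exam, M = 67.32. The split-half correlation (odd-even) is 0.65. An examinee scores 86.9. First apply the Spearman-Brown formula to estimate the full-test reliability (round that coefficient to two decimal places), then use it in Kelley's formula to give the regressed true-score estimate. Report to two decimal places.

Spearman-Brown: ρ = 2r/(1 + r) = 2(0.65)/(1 + 0.65) = 1.300/1.65 = 0.7879 → 0.79
T̂ = 0.79(86.9) + 0.21(67.32) = 68.651 + 14.1372 = 82.788 → 82.79

82.79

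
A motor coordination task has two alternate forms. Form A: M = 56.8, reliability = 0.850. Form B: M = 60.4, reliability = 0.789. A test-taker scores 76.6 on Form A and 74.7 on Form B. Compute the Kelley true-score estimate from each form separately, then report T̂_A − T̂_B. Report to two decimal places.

1.95

T̂_A = 0.850(76.6) + 0.150(56.8) = 73.6300
T̂_B = 0.789(74.7) + 0.211(60.4) = 71.6827
T̂_A − T̂_B = 1.9473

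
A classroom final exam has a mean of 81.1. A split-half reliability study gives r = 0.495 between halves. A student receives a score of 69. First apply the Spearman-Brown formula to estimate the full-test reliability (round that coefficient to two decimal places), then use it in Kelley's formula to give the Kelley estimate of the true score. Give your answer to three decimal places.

73.114

Spearman-Brown: ρ = 2r/(1 + r) = 2(0.495)/(1 + 0.495) = 0.9900/1.495 = 0.6622 → 0.66
T̂ = ρX + (1 − ρ)μ
  = 0.66 × 69 + 0.34 × 81.1
  = 45.54 + 27.574
  = 73.1140
  ≈ 73.114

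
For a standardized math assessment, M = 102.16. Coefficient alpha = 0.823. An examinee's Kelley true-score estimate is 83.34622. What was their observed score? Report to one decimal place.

T̂ = ρX + (1 − ρ)μ  ⇒  X = (T̂ − (1 − ρ)μ) / ρ
X = (83.34622 − 0.177 × 102.16) / 0.823 = (83.34622 − 18.08232) / 0.823 = 65.26390 / 0.823 = 79.300

79.3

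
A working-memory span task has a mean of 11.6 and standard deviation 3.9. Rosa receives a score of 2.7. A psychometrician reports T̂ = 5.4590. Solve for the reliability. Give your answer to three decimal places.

0.690

T̂ = ρX + (1 − ρ)μ  ⇒  T̂ − μ = ρ(X − μ)
ρ = (T̂ − μ)/(X − μ) = (5.4590 − 11.6) / (2.7 − 11.6) = -6.1410 / -8.9 = 0.69000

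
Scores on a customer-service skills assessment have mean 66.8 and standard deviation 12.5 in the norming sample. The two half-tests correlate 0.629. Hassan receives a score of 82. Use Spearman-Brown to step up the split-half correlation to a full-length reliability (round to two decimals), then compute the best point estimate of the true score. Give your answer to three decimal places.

78.504

Spearman-Brown: ρ = 2r/(1 + r) = 2(0.629)/(1 + 0.629) = 1.2580/1.629 = 0.7723 → 0.77
T̂ = ρX + (1 − ρ)μ
  = 0.77 × 82 + 0.23 × 66.8
  = 63.14 + 15.364
  = 78.5040
  ≈ 78.504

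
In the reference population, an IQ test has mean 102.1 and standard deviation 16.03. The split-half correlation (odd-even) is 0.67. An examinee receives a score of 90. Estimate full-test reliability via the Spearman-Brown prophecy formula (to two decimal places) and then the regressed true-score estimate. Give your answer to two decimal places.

Spearman-Brown: ρ = 2r/(1 + r) = 2(0.67)/(1 + 0.67) = 1.340/1.67 = 0.8024 → 0.80
Weight the observed score by reliability and the mean by (1 − reliability): T̂ = 0.80·90 + 0.20·102.1 = 72.00 + 20.420 = 92.420.

92.42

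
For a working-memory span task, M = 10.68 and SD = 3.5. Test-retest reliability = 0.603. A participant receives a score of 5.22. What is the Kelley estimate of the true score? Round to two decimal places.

7.39

Kelley's formula gives T̂ = 0.603·5.22 + 0.397·10.68 = 3.14766 + 4.23996 = 7.388.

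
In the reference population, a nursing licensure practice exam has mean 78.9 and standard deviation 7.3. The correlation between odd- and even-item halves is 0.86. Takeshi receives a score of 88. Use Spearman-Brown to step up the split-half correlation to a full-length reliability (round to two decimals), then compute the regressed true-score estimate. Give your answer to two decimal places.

Spearman-Brown: ρ = 2r/(1 + r) = 2(0.86)/(1 + 0.86) = 1.720/1.86 = 0.9247 → 0.92
T̂ = 0.92(88) + 0.08(78.9) = 80.96 + 6.312 = 87.272 → 87.27

87.27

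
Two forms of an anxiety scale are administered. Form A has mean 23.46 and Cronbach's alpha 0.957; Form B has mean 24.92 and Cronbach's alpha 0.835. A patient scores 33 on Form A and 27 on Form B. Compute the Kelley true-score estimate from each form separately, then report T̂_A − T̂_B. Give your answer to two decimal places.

T̂_A = 0.957(33) + 0.043(23.46) = 32.5898
T̂_B = 0.835(27) + 0.165(24.92) = 26.6568
T̂_A − T̂_B = 5.9330

5.93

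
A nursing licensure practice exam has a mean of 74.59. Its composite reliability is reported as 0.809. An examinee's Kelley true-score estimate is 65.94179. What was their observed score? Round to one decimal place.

T̂ = ρX + (1 − ρ)μ  ⇒  X = (T̂ − (1 − ρ)μ) / ρ
X = (65.94179 − 0.191 × 74.59) / 0.809 = (65.94179 − 14.24669) / 0.809 = 51.69510 / 0.809 = 63.900

63.9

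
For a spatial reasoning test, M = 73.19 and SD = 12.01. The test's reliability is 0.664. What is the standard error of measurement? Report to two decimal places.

6.96

SEM = SD · √(1 − ρ) = 12.01 × √0.336 = 12.01 × 0.5797 = 6.962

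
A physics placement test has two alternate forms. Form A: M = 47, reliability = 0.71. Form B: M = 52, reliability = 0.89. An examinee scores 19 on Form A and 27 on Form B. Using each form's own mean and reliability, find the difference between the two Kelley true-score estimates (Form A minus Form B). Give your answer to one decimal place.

-2.6

T̂_A = 0.71(19) + 0.29(47) = 27.120
T̂_B = 0.89(27) + 0.11(52) = 29.750
T̂_A − T̂_B = -2.630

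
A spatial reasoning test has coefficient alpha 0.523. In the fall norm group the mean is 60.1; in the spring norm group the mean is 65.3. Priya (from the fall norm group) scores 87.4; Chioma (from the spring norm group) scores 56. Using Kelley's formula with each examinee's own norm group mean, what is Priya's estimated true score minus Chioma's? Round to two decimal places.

13.94

T̂_Priya = 0.523(87.4) + 0.477(60.1) = 74.3779
T̂_Chioma = 0.523(56) + 0.477(65.3) = 60.4361
Difference = 74.3779 − 60.4361 = 13.9418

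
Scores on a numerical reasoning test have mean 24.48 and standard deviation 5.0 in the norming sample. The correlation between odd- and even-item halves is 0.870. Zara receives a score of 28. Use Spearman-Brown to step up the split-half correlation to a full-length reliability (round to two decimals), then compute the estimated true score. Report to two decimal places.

Spearman-Brown: ρ = 2r/(1 + r) = 2(0.870)/(1 + 0.870) = 1.7400/1.870 = 0.9305 → 0.93
T̂ = ρX + (1 − ρ)μ
  = 0.93 × 28 + 0.07 × 24.48
  = 26.04 + 1.7136
  = 27.754
  ≈ 27.75

27.75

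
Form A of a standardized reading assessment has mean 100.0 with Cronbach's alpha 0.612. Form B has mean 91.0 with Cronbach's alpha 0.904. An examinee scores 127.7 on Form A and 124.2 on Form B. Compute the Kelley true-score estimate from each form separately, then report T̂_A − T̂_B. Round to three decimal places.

T̂_A = 0.612(127.7) + 0.388(100.0) = 116.95240
T̂_B = 0.904(124.2) + 0.096(91.0) = 121.01280
T̂_A − T̂_B = -4.06040

-4.060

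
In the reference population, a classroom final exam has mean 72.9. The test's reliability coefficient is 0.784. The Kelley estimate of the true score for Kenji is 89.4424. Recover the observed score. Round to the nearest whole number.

T̂ = ρX + (1 − ρ)μ  ⇒  X = (T̂ − (1 − ρ)μ) / ρ
X = (89.4424 − 0.216 × 72.9) / 0.784 = (89.4424 − 15.7464) / 0.784 = 73.6960 / 0.784 = 94.00

94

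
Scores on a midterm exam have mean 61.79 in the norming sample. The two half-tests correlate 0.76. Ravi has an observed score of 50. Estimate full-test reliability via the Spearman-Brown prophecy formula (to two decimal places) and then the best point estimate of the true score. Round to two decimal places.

Spearman-Brown: ρ = 2r/(1 + r) = 2(0.76)/(1 + 0.76) = 1.520/1.76 = 0.8636 → 0.86
Kelley's formula gives T̂ = 0.86·50 + 0.14·61.79 = 43.00 + 8.6506 = 51.651.

51.65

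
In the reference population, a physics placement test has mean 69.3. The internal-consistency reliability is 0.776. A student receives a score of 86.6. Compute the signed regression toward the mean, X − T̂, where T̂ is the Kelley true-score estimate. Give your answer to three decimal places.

3.875

T̂ = 0.776(86.6) + 0.224(69.3) = 67.2016 + 15.5232 = 82.72480 → 82.7248
X − T̂ = 86.6 − 82.7248 = 3.8752 → 3.875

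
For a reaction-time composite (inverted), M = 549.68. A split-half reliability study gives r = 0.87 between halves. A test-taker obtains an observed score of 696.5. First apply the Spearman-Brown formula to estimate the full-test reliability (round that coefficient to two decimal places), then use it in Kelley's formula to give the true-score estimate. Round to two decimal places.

686.22

Spearman-Brown: ρ = 2r/(1 + r) = 2(0.87)/(1 + 0.87) = 1.740/1.87 = 0.9305 → 0.93
T̂ = ρX + (1 − ρ)μ
  = 0.93 × 696.5 + 0.07 × 549.68
  = 647.745 + 38.4776
  = 686.223
  ≈ 686.22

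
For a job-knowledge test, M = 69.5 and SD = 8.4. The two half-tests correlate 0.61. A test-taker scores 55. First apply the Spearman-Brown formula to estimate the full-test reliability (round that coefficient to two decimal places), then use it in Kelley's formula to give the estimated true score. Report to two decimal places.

58.48

Spearman-Brown: ρ = 2r/(1 + r) = 2(0.61)/(1 + 0.61) = 1.220/1.61 = 0.7578 → 0.76
Kelley's formula gives T̂ = 0.76·55 + 0.24·69.5 = 41.80 + 16.680 = 58.480.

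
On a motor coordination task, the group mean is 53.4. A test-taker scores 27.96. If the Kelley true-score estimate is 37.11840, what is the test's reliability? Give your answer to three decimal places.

T̂ = ρX + (1 − ρ)μ  ⇒  T̂ − μ = ρ(X − μ)
ρ = (T̂ − μ)/(X − μ) = (37.11840 − 53.4) / (27.96 − 53.4) = -16.28160 / -25.44 = 0.64000

0.640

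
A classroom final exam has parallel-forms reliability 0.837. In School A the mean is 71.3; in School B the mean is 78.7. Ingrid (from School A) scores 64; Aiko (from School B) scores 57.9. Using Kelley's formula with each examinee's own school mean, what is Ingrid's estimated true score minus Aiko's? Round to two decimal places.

T̂_Ingrid = 0.837(64) + 0.163(71.3) = 65.1899
T̂_Aiko = 0.837(57.9) + 0.163(78.7) = 61.2904
Difference = 65.1899 − 61.2904 = 3.8995

3.90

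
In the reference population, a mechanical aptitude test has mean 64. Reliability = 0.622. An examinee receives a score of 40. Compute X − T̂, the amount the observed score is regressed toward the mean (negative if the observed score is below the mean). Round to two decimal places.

T̂ = ρX + (1 − ρ)μ
  = 0.622 × 40 + 0.378 × 64
  = 24.880 + 24.192
  = 49.0720
  ≈ 49.072
X − T̂ = 40 − 49.072 = -9.072 → -9.07

-9.07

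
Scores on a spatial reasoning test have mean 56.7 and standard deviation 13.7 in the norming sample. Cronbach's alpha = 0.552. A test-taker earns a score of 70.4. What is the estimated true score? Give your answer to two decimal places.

Kelley's formula gives T̂ = 0.552·70.4 + 0.448·56.7 = 38.8608 + 25.4016 = 64.262.

64.26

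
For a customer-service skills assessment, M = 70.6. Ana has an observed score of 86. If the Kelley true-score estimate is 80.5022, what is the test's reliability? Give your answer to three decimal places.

0.643

T̂ = ρX + (1 − ρ)μ  ⇒  T̂ − μ = ρ(X − μ)
ρ = (T̂ − μ)/(X − μ) = (80.5022 − 70.6) / (86 − 70.6) = 9.9022 / 15.4 = 0.64300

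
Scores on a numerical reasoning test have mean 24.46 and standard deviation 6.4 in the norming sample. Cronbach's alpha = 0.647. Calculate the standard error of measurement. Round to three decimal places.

3.802

SEM = SD · √(1 − ρ) = 6.4 × √0.353 = 6.4 × 0.5941 = 3.8025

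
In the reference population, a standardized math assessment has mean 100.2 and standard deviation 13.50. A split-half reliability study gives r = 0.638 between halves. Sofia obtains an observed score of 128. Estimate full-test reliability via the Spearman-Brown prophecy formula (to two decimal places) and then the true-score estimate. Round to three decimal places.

Spearman-Brown: ρ = 2r/(1 + r) = 2(0.638)/(1 + 0.638) = 1.2760/1.638 = 0.7790 → 0.78
T̂ = ρX + (1 − ρ)μ
  = 0.78 × 128 + 0.22 × 100.2
  = 99.84 + 22.044
  = 121.8840
  ≈ 121.884

121.884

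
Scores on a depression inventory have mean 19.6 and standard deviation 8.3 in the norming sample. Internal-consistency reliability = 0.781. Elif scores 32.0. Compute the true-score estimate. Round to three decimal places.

Kelley's formula gives T̂ = 0.781·32.0 + 0.219·19.6 = 24.9920 + 4.2924 = 29.2844.

29.284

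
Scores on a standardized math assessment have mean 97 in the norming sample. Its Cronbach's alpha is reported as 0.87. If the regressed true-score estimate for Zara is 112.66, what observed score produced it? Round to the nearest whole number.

115

T̂ = ρX + (1 − ρ)μ  ⇒  X = (T̂ − (1 − ρ)μ) / ρ
X = (112.66 − 0.13 × 97) / 0.87 = (112.66 − 12.61) / 0.87 = 100.05 / 0.87 = 115.00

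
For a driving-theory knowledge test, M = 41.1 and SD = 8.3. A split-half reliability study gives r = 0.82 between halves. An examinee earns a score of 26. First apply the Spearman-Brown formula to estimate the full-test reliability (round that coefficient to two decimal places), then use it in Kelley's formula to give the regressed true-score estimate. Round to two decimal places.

27.51

Spearman-Brown: ρ = 2r/(1 + r) = 2(0.82)/(1 + 0.82) = 1.640/1.82 = 0.9011 → 0.90
Regress the observed score toward the mean by the unreliability: T̂ = 0.90·26 + 0.10·41.1 = 23.40 + 4.110 = 27.510.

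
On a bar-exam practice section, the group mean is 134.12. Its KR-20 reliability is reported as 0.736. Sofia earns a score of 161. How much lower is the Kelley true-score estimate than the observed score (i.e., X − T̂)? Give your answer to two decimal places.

7.10

Weight the observed score by reliability and the mean by (1 − reliability): T̂ = 0.736·161 + 0.264·134.12 = 118.496 + 35.40768 = 153.9037.
X − T̂ = 161 − 153.904 = 7.096 → 7.10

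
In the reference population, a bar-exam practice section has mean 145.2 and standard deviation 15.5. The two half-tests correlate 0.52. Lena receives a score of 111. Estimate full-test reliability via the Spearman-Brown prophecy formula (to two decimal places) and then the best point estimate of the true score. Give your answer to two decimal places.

121.94

Spearman-Brown: ρ = 2r/(1 + r) = 2(0.52)/(1 + 0.52) = 1.040/1.52 = 0.6842 → 0.68
T̂ = 0.68(111) + 0.32(145.2) = 75.48 + 46.464 = 121.944 → 121.94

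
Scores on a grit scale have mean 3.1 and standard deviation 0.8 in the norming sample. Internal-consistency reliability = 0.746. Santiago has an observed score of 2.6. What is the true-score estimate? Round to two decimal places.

2.73

T̂ = 0.746(2.6) + 0.254(3.1) = 1.9396 + 0.7874 = 2.727 → 2.73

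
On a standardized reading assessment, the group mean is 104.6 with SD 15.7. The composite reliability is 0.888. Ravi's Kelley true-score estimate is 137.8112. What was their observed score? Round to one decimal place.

T̂ = ρX + (1 − ρ)μ  ⇒  X = (T̂ − (1 − ρ)μ) / ρ
X = (137.8112 − 0.112 × 104.6) / 0.888 = (137.8112 − 11.7152) / 0.888 = 126.0960 / 0.888 = 142.000

142.0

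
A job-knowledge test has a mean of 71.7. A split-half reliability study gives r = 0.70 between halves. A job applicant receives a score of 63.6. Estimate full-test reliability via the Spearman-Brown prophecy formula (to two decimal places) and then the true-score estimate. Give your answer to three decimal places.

65.058

Spearman-Brown: ρ = 2r/(1 + r) = 2(0.70)/(1 + 0.70) = 1.400/1.70 = 0.8235 → 0.82
Regress the observed score toward the mean by the unreliability: T̂ = 0.82·63.6 + 0.18·71.7 = 52.152 + 12.906 = 65.0580.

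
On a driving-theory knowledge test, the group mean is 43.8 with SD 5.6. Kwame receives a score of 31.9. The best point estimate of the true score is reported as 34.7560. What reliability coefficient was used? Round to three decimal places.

0.760

T̂ = ρX + (1 − ρ)μ  ⇒  T̂ − μ = ρ(X − μ)
ρ = (T̂ − μ)/(X − μ) = (34.7560 − 43.8) / (31.9 − 43.8) = -9.0440 / -11.9 = 0.76000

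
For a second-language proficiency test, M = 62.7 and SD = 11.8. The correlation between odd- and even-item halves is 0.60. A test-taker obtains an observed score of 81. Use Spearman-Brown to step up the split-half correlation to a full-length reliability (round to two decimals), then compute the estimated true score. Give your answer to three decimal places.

76.425

Spearman-Brown: ρ = 2r/(1 + r) = 2(0.60)/(1 + 0.60) = 1.200/1.60 = 0.7500 → 0.75
Regress the observed score toward the mean by the unreliability: T̂ = 0.75·81 + 0.25·62.7 = 60.75 + 15.675 = 76.4250.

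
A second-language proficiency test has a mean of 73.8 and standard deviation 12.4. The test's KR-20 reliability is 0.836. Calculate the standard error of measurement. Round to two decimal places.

5.02

SEM = SD · √(1 − ρ) = 12.4 × √0.164 = 12.4 × 0.4050 = 5.022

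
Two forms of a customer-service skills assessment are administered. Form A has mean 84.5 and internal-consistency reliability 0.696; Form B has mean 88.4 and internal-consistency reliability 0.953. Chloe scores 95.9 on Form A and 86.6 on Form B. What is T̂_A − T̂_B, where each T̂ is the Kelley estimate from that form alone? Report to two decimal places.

5.75

T̂_A = 0.696(95.9) + 0.304(84.5) = 92.4344
T̂_B = 0.953(86.6) + 0.047(88.4) = 86.6846
T̂_A − T̂_B = 5.7498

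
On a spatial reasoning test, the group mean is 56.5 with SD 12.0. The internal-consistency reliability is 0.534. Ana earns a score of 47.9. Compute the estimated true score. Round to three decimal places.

51.908

Weight the observed score by reliability and the mean by (1 − reliability): T̂ = 0.534·47.9 + 0.466·56.5 = 25.5786 + 26.3290 = 51.9076.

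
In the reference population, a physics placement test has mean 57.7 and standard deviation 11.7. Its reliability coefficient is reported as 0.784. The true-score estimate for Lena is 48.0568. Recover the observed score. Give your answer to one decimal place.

T̂ = ρX + (1 − ρ)μ  ⇒  X = (T̂ − (1 − ρ)μ) / ρ
X = (48.0568 − 0.216 × 57.7) / 0.784 = (48.0568 − 12.4632) / 0.784 = 35.5936 / 0.784 = 45.400

45.4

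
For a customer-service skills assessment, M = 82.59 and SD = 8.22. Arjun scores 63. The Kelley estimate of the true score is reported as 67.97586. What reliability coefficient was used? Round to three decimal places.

T̂ = ρX + (1 − ρ)μ  ⇒  T̂ − μ = ρ(X − μ)
ρ = (T̂ − μ)/(X − μ) = (67.97586 − 82.59) / (63 − 82.59) = -14.61414 / -19.59 = 0.74600

0.746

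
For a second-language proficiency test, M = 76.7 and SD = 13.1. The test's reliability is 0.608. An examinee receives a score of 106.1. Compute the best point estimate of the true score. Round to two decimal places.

94.58

Kelley's formula gives T̂ = 0.608·106.1 + 0.392·76.7 = 64.5088 + 30.0664 = 94.575.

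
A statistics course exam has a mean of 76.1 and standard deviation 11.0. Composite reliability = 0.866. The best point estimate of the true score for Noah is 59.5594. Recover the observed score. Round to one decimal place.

T̂ = ρX + (1 − ρ)μ  ⇒  X = (T̂ − (1 − ρ)μ) / ρ
X = (59.5594 − 0.134 × 76.1) / 0.866 = (59.5594 − 10.1974) / 0.866 = 49.3620 / 0.866 = 57.000

57.0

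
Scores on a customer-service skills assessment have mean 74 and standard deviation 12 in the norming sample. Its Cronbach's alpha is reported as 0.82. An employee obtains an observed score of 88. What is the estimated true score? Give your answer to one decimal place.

T̂ = 0.82(88) + 0.18(74) = 72.16 + 13.32 = 85.48 → 85.5

85.5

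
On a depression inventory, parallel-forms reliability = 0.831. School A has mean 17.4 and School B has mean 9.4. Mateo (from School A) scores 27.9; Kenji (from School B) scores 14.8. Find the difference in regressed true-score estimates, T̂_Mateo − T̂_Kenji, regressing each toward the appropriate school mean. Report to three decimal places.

T̂_Mateo = 0.831(27.9) + 0.169(17.4) = 26.12550
T̂_Kenji = 0.831(14.8) + 0.169(9.4) = 13.88740
Difference = 26.12550 − 13.88740 = 12.23810

12.238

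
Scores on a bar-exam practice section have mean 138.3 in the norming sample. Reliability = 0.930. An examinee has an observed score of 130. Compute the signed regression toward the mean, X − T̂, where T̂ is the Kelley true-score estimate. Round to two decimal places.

Kelley's formula gives T̂ = 0.930·130 + 0.070·138.3 = 120.900 + 9.6810 = 130.5810.
X − T̂ = 130 − 130.581 = -0.581 → -0.58

-0.58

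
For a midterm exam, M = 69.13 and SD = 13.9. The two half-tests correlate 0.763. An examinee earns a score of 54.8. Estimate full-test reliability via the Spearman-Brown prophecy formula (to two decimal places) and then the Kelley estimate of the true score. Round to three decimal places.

56.663

Spearman-Brown: ρ = 2r/(1 + r) = 2(0.763)/(1 + 0.763) = 1.5260/1.763 = 0.8656 → 0.87
Regress the observed score toward the mean by the unreliability: T̂ = 0.87·54.8 + 0.13·69.13 = 47.676 + 8.9869 = 56.6629.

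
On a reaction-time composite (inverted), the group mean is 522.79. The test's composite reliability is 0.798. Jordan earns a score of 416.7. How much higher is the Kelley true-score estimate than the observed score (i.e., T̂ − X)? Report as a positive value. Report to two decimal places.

T̂ = ρX + (1 − ρ)μ
  = 0.798 × 416.7 + 0.202 × 522.79
  = 332.5266 + 105.60358
  = 438.1302
  ≈ 438.130
T̂ − X = 438.130 − 416.7 = 21.430 → 21.43

21.43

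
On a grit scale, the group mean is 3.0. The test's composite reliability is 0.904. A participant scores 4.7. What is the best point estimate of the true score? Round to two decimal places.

4.54

Kelley's formula gives T̂ = 0.904·4.7 + 0.096·3.0 = 4.2488 + 0.2880 = 4.537.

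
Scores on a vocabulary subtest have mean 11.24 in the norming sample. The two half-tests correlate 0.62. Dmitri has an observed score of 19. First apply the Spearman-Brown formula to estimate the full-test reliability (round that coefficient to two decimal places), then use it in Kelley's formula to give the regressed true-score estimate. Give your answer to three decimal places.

Spearman-Brown: ρ = 2r/(1 + r) = 2(0.62)/(1 + 0.62) = 1.240/1.62 = 0.7654 → 0.77
T̂ = 0.77(19) + 0.23(11.24) = 14.63 + 2.5852 = 17.2152 → 17.215

17.215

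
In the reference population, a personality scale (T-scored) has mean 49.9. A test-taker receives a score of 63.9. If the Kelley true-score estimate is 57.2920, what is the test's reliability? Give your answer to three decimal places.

T̂ = ρX + (1 − ρ)μ  ⇒  T̂ − μ = ρ(X − μ)
ρ = (T̂ − μ)/(X − μ) = (57.2920 − 49.9) / (63.9 − 49.9) = 7.3920 / 14.0 = 0.52800

0.528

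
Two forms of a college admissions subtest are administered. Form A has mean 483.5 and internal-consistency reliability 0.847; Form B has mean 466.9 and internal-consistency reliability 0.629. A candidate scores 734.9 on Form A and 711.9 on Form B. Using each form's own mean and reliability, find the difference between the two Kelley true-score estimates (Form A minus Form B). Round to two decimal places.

75.43

T̂_A = 0.847(734.9) + 0.153(483.5) = 696.4358
T̂_B = 0.629(711.9) + 0.371(466.9) = 621.0050
T̂_A − T̂_B = 75.4308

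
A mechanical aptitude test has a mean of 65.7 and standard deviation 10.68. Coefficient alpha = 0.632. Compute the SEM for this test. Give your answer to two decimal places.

6.48

SEM = SD · √(1 − ρ) = 10.68 × √0.368 = 10.68 × 0.6066 = 6.479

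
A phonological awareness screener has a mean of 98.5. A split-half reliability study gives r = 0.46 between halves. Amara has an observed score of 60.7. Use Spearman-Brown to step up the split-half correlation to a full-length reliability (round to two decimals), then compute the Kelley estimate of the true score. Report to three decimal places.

Spearman-Brown: ρ = 2r/(1 + r) = 2(0.46)/(1 + 0.46) = 0.920/1.46 = 0.6301 → 0.63
T̂ = ρX + (1 − ρ)μ
  = 0.63 × 60.7 + 0.37 × 98.5
  = 38.241 + 36.445
  = 74.6860
  ≈ 74.686

74.686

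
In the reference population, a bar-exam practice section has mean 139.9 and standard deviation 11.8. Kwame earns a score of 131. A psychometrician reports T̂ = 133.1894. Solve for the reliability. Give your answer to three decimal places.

T̂ = ρX + (1 − ρ)μ  ⇒  T̂ − μ = ρ(X − μ)
ρ = (T̂ − μ)/(X − μ) = (133.1894 − 139.9) / (131 − 139.9) = -6.7106 / -8.9 = 0.75400

0.754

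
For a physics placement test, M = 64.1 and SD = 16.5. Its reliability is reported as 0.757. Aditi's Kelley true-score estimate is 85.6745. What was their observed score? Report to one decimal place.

T̂ = ρX + (1 − ρ)μ  ⇒  X = (T̂ − (1 − ρ)μ) / ρ
X = (85.6745 − 0.243 × 64.1) / 0.757 = (85.6745 − 15.5763) / 0.757 = 70.0982 / 0.757 = 92.600

92.6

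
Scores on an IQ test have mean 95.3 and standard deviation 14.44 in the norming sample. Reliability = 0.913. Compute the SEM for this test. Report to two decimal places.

4.26

SEM = SD · √(1 − ρ) = 14.44 × √0.087 = 14.44 × 0.2950 = 4.259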